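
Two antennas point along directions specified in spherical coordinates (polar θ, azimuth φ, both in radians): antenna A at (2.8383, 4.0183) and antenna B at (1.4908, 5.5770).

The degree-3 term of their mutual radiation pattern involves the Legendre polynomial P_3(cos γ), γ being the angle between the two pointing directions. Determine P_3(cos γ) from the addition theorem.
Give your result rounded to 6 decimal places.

0.108035

Summing Y*_{l m}(θ₁,φ₁)·Y_{l m}(θ₂,φ₂) over m ∈ [−3, 3]; prefactor 4π/(2·3+1) = 1.795196:
  [-3]  conj(Y_{3,-3})(Ω₁) = +0.009693-0.005440i ; Y_{3,-3}(Ω₂) = -0.215202+0.352775i ; Δ = -0.000167+0.004590i
  [-2]  conj(Y_{3,-2})(Ω₁) = +0.015800-0.085554i ; Y_{3,-2}(Ω₂) = +0.012802+0.080130i ; Δ = +0.007058+0.000171i
  [-1]  conj(Y_{3,-1})(Ω₁) = -0.219438-0.263673i ; Y_{3,-1}(Ω₂) = -0.237277-0.202378i ; Δ = -0.001294+0.106973i
  [+0]  conj(Y_{3,0})(Ω₁) = -0.553447-0.000000i ; Y_{3,0}(Ω₂) = -0.088511+0.000000i ; Δ = +0.048986+0.000000i
  [+1]  conj(Y_{3,1})(Ω₁) = +0.219438-0.263673i ; Y_{3,1}(Ω₂) = +0.237277-0.202378i ; Δ = -0.001294-0.106973i
  [+2]  conj(Y_{3,2})(Ω₁) = +0.015800+0.085554i ; Y_{3,2}(Ω₂) = +0.012802-0.080130i ; Δ = +0.007058-0.000171i
  [+3]  conj(Y_{3,3})(Ω₁) = -0.009693-0.005440i ; Y_{3,3}(Ω₂) = +0.215202+0.352775i ; Δ = -0.000167-0.004590i
Total Σ_m = +0.060180-0.000000i. Multiply by 1.795196: +0.108035-0.000000i. P_3(cos γ) = 0.108035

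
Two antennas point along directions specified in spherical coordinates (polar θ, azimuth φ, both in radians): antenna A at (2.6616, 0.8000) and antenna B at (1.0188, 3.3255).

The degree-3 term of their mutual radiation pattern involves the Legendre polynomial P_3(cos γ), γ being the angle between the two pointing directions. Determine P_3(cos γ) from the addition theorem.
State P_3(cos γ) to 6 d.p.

-0.035064

Expand P_3 via completeness: Σ_{m} conj(Y_{3,m}) at Ω₁ times Y_{3,m} at Ω₂ —
  m=-3: (-0.030294, 0.027750) × (-0.219351, 0.135005) = (0.002899, -0.010177)  (running Σ = (0.002899, -0.010177))
  m=-2: (0.005644, -0.193214) × (0.362561, -0.139713) = (-0.024948, -0.070840)  (running Σ = (-0.022050, -0.081017))
  m=-1: (0.305041, 0.314082) × (-0.101430, 0.018867) = (-0.036866, -0.026102)  (running Σ = (-0.058916, -0.107119))
  m=0: (-0.309104, -0.000000) × (-0.318012, 0.000000) = (0.098299, 0.000000)  (running Σ = (0.039383, -0.107119))
  m=1: (-0.305041, 0.314082) × (0.101430, 0.018867) = (-0.036866, 0.026102)  (running Σ = (0.002517, -0.081017))
  m=2: (0.005644, 0.193214) × (0.362561, 0.139713) = (-0.024948, 0.070840)  (running Σ = (-0.022431, -0.010177))
  m=3: (0.030294, 0.027750) × (0.219351, 0.135005) = (0.002899, 0.010177)  (running Σ = (-0.019532, 0.000000))
Total Σ_m = (-0.019532, 0.000000). Multiply by 1.795196: (-0.035064, 0.000000). P_3(cos γ) = -0.035064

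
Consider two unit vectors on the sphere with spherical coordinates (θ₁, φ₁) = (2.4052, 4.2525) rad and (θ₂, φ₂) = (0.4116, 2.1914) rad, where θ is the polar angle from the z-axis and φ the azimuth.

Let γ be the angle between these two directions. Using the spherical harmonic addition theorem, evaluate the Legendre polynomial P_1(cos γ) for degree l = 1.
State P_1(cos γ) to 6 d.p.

-0.805547

Addition theorem: P_1(cos γ) = (4π/3) Σ_m Y*_{lm}(Ω₁) Y_{lm}(Ω₂), m = −1…1:
  m=-1: -0.102991-0.207932i × -0.080381-0.112449i = -0.015103+0.028295i  (running Σ = -0.015103+0.028295i)
  m=0: -0.362004-0.000000i × +0.447795+0.000000i = -0.162104-0.000000i  (running Σ = -0.177207+0.028295i)
  m=1: +0.102991-0.207932i × +0.080381-0.112449i = -0.015103-0.028295i  (running Σ = -0.192310+0.000000i)
Σ over m = -0.192310+0.000000i; ×(4π/3) → -0.805547+0.000000i. Real part: -0.805547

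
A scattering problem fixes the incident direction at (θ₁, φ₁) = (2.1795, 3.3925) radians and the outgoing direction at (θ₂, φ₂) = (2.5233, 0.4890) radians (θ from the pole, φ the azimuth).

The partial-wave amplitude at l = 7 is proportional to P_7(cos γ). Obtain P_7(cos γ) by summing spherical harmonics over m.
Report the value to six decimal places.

-0.008369

Summing Y*_{l m}(θ₁,φ₁)·Y_{l m}(θ₂,φ₂) over m ∈ [−7, 7]; prefactor 4π/(2·7+1) = 0.837758:
  m=-7: Y*=+0.023074-0.122921i  Y=-0.010561+0.003053i  product +0.000132+0.001369i
  m=-6: Y*=-0.021300-0.325469i  Y=+0.056585+0.011918i  product +0.002674-0.018671i
  m=-5: Y*=-0.137851-0.421250i  Y=-0.140557-0.117573i  product -0.030152+0.075417i
  m=-4: Y*=-0.127700-0.200478i  Y=+0.142863+0.352348i  product +0.052394-0.073636i
  m=-3: Y*=+0.146778+0.137486i  Y=+0.049617-0.476301i  product +0.072767-0.063089i
  m=-2: Y*=+0.299763+0.164469i  Y=-0.119877+0.177961i  product -0.065204+0.033630i
  m=-1: Y*=-0.061801-0.015840i  Y=-0.261844+0.139328i  product +0.018389-0.004463i
  m=+0: Y*=-0.347641-0.000000i  Y=+0.322144+0.000000i  product -0.111991-0.000000i
  m=+1: Y*=+0.061801-0.015840i  Y=+0.261844+0.139328i  product +0.018389+0.004463i
  m=+2: Y*=+0.299763-0.164469i  Y=-0.119877-0.177961i  product -0.065204-0.033630i
  m=+3: Y*=-0.146778+0.137486i  Y=-0.049617-0.476301i  product +0.072767+0.063089i
  m=+4: Y*=-0.127700+0.200478i  Y=+0.142863-0.352348i  product +0.052394+0.073636i
  m=+5: Y*=+0.137851-0.421250i  Y=+0.140557-0.117573i  product -0.030152-0.075417i
  m=+6: Y*=-0.021300+0.325469i  Y=+0.056585-0.011918i  product +0.002674+0.018671i
  m=+7: Y*=-0.023074-0.122921i  Y=+0.010561+0.003053i  product +0.000132-0.001369i
Total Σ_m = -0.009989-0.000000i. Multiply by 0.837758: -0.008369-0.000000i. P_7(cos γ) = -0.008369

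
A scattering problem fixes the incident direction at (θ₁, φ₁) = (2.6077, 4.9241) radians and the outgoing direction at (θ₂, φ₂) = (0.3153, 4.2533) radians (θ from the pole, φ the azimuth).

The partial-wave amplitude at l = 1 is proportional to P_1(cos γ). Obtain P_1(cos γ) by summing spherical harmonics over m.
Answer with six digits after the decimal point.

-0.694782

Term-by-term m-sum for l=1 (normalisation 4π/3 = 4.188790):
  term(m=-1) = 0.01476 + 0.01171j   from Y*(Ω₁)=0.03695 - 0.17189j, Y(Ω₂)=-0.04748 + 0.09604j
  term(m=+0) = -0.19538 + 0.00000j   from Y*(Ω₁)=-0.42061 + 0.00000j, Y(Ω₂)=0.46452 + 0.00000j
  term(m=+1) = 0.01476 - 0.01171j   from Y*(Ω₁)=-0.03695 - 0.17189j, Y(Ω₂)=0.04748 + 0.09604j
Total Σ_m = -0.16587 + 0.00000j. Multiply by 4.188790: -0.69478 + 0.00000j. P_1(cos γ) = -0.694782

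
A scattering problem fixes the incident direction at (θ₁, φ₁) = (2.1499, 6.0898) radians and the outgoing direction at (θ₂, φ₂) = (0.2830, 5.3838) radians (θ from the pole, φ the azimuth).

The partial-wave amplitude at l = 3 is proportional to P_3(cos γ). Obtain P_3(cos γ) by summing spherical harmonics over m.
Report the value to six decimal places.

0.416438

Expand P_3 via completeness: Σ_{m} conj(Y_{3,m}) at Ω₁ times Y_{3,m} at Ω₂ —
  m=-3: 0.20459 - 0.13408j × -0.00821 + 0.00390j = -0.00116 + 0.00190j  (running Σ = -0.00116 + 0.00190j)
  m=-2: -0.36285 + 0.14778j × -0.01729 + 0.07454j = -0.00474 - 0.02960j  (running Σ = -0.00590 - 0.02770j)
  m=-1: 0.13207 - 0.02586j × 0.20267 + 0.25508j = 0.03336 + 0.02845j  (running Σ = 0.02747 + 0.00074j)
  m=0: 0.30685 + 0.00000j × 0.57696 + 0.00000j = 0.17704 + 0.00000j  (running Σ = 0.20451 + 0.00074j)
  m=1: -0.13207 - 0.02586j × -0.20267 + 0.25508j = 0.03336 - 0.02845j  (running Σ = 0.23787 - 0.02770j)
  m=2: -0.36285 - 0.14778j × -0.01729 - 0.07454j = -0.00474 + 0.02960j  (running Σ = 0.23313 + 0.00190j)
  m=3: -0.20459 - 0.13408j × 0.00821 + 0.00390j = -0.00116 - 0.00190j  (running Σ = 0.23197 + 0.00000j)
Total Σ_m = 0.23197 + 0.00000j. Multiply by 1.795196: 0.41644 + 0.00000j. P_3(cos γ) = 0.416438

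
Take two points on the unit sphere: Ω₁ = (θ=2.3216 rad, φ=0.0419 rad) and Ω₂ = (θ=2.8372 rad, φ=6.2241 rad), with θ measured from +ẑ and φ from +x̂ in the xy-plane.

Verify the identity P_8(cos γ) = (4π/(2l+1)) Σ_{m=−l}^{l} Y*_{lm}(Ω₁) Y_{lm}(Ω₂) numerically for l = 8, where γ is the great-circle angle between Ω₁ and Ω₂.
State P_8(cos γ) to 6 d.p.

Term-by-term m-sum for l=8 (normalisation 4π/17 = 0.739198):
  term(m=-8) = +0.000001+0.000001i   from Y*(Ω₁)=+0.039747+0.013846i, Y(Ω₂)=+0.000030+0.000015i
  term(m=-7) = +0.000051+0.000044i   from Y*(Ω₁)=-0.150387-0.045418i, Y(Ω₂)=-0.000391-0.000172i
  term(m=-6) = +0.000976+0.000676i   from Y*(Ω₁)=+0.333129+0.085559i, Y(Ω₂)=+0.003237+0.001198i
  term(m=-5) = +0.008072+0.004462i   from Y*(Ω₁)=-0.451389-0.095974i, Y(Ω₂)=-0.019120-0.005819i
  term(m=-4) = +0.022544+0.009636i   from Y*(Ω₁)=+0.284000+0.048049i, Y(Ω₂)=+0.082753+0.019930i
  term(m=-3) = -0.037906-0.011849i   from Y*(Ω₁)=+0.150833+0.019060i, Y(Ω₂)=-0.257132-0.046062i
  term(m=-2) = -0.198096-0.040563i   from Y*(Ω₁)=-0.378072-0.031757i, Y(Ω₂)=+0.529240+0.062833i
  term(m=-1) = -0.011995-0.001215i   from Y*(Ω₁)=+0.021610+0.000906i, Y(Ω₂)=-0.556445-0.032916i
  term(m=+0) = -0.039626+0.000000i   from Y*(Ω₁)=+0.369340-0.000000i, Y(Ω₂)=-0.107288+0.000000i
  term(m=+1) = -0.011995+0.001215i   from Y*(Ω₁)=-0.021610+0.000906i, Y(Ω₂)=+0.556445-0.032916i
  term(m=+2) = -0.198096+0.040563i   from Y*(Ω₁)=-0.378072+0.031757i, Y(Ω₂)=+0.529240-0.062833i
  term(m=+3) = -0.037906+0.011849i   from Y*(Ω₁)=-0.150833+0.019060i, Y(Ω₂)=+0.257132-0.046062i
  term(m=+4) = +0.022544-0.009636i   from Y*(Ω₁)=+0.284000-0.048049i, Y(Ω₂)=+0.082753-0.019930i
  term(m=+5) = +0.008072-0.004462i   from Y*(Ω₁)=+0.451389-0.095974i, Y(Ω₂)=+0.019120-0.005819i
  term(m=+6) = +0.000976-0.000676i   from Y*(Ω₁)=+0.333129-0.085559i, Y(Ω₂)=+0.003237-0.001198i
  term(m=+7) = +0.000051-0.000044i   from Y*(Ω₁)=+0.150387-0.045418i, Y(Ω₂)=+0.000391-0.000172i
  term(m=+8) = +0.000001-0.000001i   from Y*(Ω₁)=+0.039747-0.013846i, Y(Ω₂)=+0.000030-0.000015i
Accumulated sum -0.472331+0.000000i; after 4π/(2l+1) scaling, -0.349146+0.000000i ⇒ P_8 = -0.349146

-0.349146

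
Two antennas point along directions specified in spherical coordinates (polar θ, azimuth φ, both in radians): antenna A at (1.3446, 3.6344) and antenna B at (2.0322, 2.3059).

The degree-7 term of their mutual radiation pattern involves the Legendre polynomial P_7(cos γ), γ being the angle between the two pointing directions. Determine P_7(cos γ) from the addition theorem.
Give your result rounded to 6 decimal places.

Term-by-term m-sum for l=7 (normalisation 4π/15 = 0.837758):
  term(m=-7) = -0.09558 + 0.01204j   from Y*(Ω₁)=0.39776 + 0.12656j, Y(Ω₂)=-0.20946 + 0.09691j
  term(m=-6) = 0.01802 - 0.15326j   from Y*(Ω₁)=-0.35331 + 0.06603j, Y(Ω₂)=-0.12761 + 0.40995j
  term(m=-5) = -0.03480 - 0.01307j   from Y*(Ω₁)=-0.08697 + 0.06998j, Y(Ω₂)=0.16949 + 0.28668j
  term(m=-4) = -0.01752 + 0.02553j   from Y*(Ω₁)=0.13576 - 0.32072j, Y(Ω₂)=-0.08712 - 0.01777j
  term(m=-3) = 0.00102 + 0.00114j   from Y*(Ω₁)=-0.00040 - 0.00429j, Y(Ω₂)=-0.28554 + 0.21017j
  term(m=-2) = -0.01918 + 0.01010j   from Y*(Ω₁)=0.18092 + 0.27305j, Y(Ω₂)=-0.00665 + 0.06584j
  term(m=-1) = 0.00286 + 0.01157j   from Y*(Ω₁)=-0.03249 - 0.01745j, Y(Ω₂)=-0.21680 - 0.23978j
  term(m=+0) = 0.03447 + 0.00000j   from Y*(Ω₁)=-0.31938 + 0.00000j, Y(Ω₂)=-0.10794 + 0.00000j
  term(m=+1) = 0.00286 - 0.01157j   from Y*(Ω₁)=0.03249 - 0.01745j, Y(Ω₂)=0.21680 - 0.23978j
  term(m=+2) = -0.01918 - 0.01010j   from Y*(Ω₁)=0.18092 - 0.27305j, Y(Ω₂)=-0.00665 - 0.06584j
  term(m=+3) = 0.00102 - 0.00114j   from Y*(Ω₁)=0.00040 - 0.00429j, Y(Ω₂)=0.28554 + 0.21017j
  term(m=+4) = -0.01752 - 0.02553j   from Y*(Ω₁)=0.13576 + 0.32072j, Y(Ω₂)=-0.08712 + 0.01777j
  term(m=+5) = -0.03480 + 0.01307j   from Y*(Ω₁)=0.08697 + 0.06998j, Y(Ω₂)=-0.16949 + 0.28668j
  term(m=+6) = 0.01802 + 0.15326j   from Y*(Ω₁)=-0.35331 - 0.06603j, Y(Ω₂)=-0.12761 - 0.40995j
  term(m=+7) = -0.09558 - 0.01204j   from Y*(Ω₁)=-0.39776 + 0.12656j, Y(Ω₂)=0.20946 + 0.09691j
Σ over m = -0.25591 + 0.00000j; ×(4π/15) → -0.21439 + 0.00000j. Real part: -0.214393

-0.214393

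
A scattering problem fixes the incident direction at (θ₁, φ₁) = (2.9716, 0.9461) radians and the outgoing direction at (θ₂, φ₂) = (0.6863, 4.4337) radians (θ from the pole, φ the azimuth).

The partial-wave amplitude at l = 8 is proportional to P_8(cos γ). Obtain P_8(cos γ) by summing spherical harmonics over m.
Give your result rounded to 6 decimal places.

-0.328310

Term-by-term m-sum for l=8 (normalisation 4π/17 = 0.739198):
  [-8]  conj(Y_{8,-8})(Ω₁) = (0.000000, 0.000000) ; Y_{8,-8}(Ω₂) = (-0.008203, 0.010597) ; Δ = (-0.000000, -0.000000)
  [-7]  conj(Y_{8,-7})(Ω₁) = (-0.000008, -0.000003) ; Y_{8,-7}(Ω₂) = (0.060769, 0.024274) ; Δ = (-0.000000, -0.000000)
  [-6]  conj(Y_{8,-6})(Ω₁) = (0.000098, -0.000068) ; Y_{8,-6}(Ω₂) = (0.019667, -0.193409) ; Δ = (-0.000011, -0.000020)
  [-5]  conj(Y_{8,-5})(Ω₁) = (-0.000023, 0.001285) ; Y_{8,-5}(Ω₂) = (-0.378123, 0.067773) ; Δ = (-0.000078, -0.000487)
  [-4]  conj(Y_{8,-4})(Ω₁) = (-0.008223, -0.006159) ; Y_{8,-4}(Ω₂) = (0.209464, 0.427018) ; Δ = (0.000907, -0.004802)
  [-3]  conj(Y_{8,-3})(Ω₁) = (0.057854, -0.018105) ; Y_{8,-3}(Ω₂) = (0.179614, -0.162276) ; Δ = (0.007453, -0.012640)
  [-2]  conj(Y_{8,-2})(Ω₁) = (-0.079302, 0.238182) ; Y_{8,-2}(Ω₂) = (0.199636, 0.124434) ; Δ = (-0.045469, 0.037682)
  [-1]  conj(Y_{8,-1})(Ω₁) = (-0.374506, -0.519409) ; Y_{8,-1}(Ω₂) = (0.102431, -0.357979) ; Δ = (-0.224298, 0.080862)
  [+0]  conj(Y_{8,0})(Ω₁) = (0.631770, -0.000000) ; Y_{8,0}(Ω₂) = (0.124810, 0.000000) ; Δ = (0.078851, 0.000000)
  [+1]  conj(Y_{8,1})(Ω₁) = (0.374506, -0.519409) ; Y_{8,1}(Ω₂) = (-0.102431, -0.357979) ; Δ = (-0.224298, -0.080862)
  [+2]  conj(Y_{8,2})(Ω₁) = (-0.079302, -0.238182) ; Y_{8,2}(Ω₂) = (0.199636, -0.124434) ; Δ = (-0.045469, -0.037682)
  [+3]  conj(Y_{8,3})(Ω₁) = (-0.057854, -0.018105) ; Y_{8,3}(Ω₂) = (-0.179614, -0.162276) ; Δ = (0.007453, 0.012640)
  [+4]  conj(Y_{8,4})(Ω₁) = (-0.008223, 0.006159) ; Y_{8,4}(Ω₂) = (0.209464, -0.427018) ; Δ = (0.000907, 0.004802)
  [+5]  conj(Y_{8,5})(Ω₁) = (0.000023, 0.001285) ; Y_{8,5}(Ω₂) = (0.378123, 0.067773) ; Δ = (-0.000078, 0.000487)
  [+6]  conj(Y_{8,6})(Ω₁) = (0.000098, 0.000068) ; Y_{8,6}(Ω₂) = (0.019667, 0.193409) ; Δ = (-0.000011, 0.000020)
  [+7]  conj(Y_{8,7})(Ω₁) = (0.000008, -0.000003) ; Y_{8,7}(Ω₂) = (-0.060769, 0.024274) ; Δ = (-0.000000, 0.000000)
  [+8]  conj(Y_{8,8})(Ω₁) = (0.000000, -0.000000) ; Y_{8,8}(Ω₂) = (-0.008203, -0.010597) ; Δ = (-0.000000, 0.000000)
Σ over m = (-0.444143, 0.000000); ×(4π/17) → (-0.328310, 0.000000). Real part: -0.328310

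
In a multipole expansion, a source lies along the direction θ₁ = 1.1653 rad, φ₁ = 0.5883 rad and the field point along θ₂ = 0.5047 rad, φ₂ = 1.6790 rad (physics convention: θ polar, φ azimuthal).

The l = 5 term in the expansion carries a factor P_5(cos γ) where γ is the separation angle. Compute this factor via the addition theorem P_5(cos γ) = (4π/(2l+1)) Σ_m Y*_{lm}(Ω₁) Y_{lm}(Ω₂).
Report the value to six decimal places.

Term-by-term m-sum for l=5 (normalisation 4π/11 = 1.142397):
  m=-5: -0.29802 + 0.06044j × -0.00632 - 0.01052j = 0.00252 + 0.00275j  (running Σ = 0.00252 + 0.00275j)
  m=-4: -0.29102 + 0.29277j × 0.06376 - 0.02946j = -0.00993 + 0.02724j  (running Σ = -0.00741 + 0.02999j)
  m=-3: -0.02074 + 0.10548j × 0.07355 + 0.21855j = -0.02458 + 0.00323j  (running Σ = -0.03199 + 0.03322j)
  m=-2: -0.11560 - 0.27790j × -0.43991 + 0.09671j = 0.07773 + 0.11107j  (running Σ = 0.04574 + 0.14429j)
  m=-1: -0.16405 - 0.10943j × -0.04351 - 0.40050j = -0.03669 + 0.07046j  (running Σ = 0.00905 + 0.21475j)
  m=0: 0.25986 + 0.00000j × -0.16886 + 0.00000j = -0.04388 + 0.00000j  (running Σ = -0.03483 + 0.21475j)
  m=1: 0.16405 - 0.10943j × 0.04351 - 0.40050j = -0.03669 - 0.07046j  (running Σ = -0.07152 + 0.14429j)
  m=2: -0.11560 + 0.27790j × -0.43991 - 0.09671j = 0.07773 - 0.11107j  (running Σ = 0.00620 + 0.03322j)
  m=3: 0.02074 + 0.10548j × -0.07355 + 0.21855j = -0.02458 - 0.00323j  (running Σ = -0.01837 + 0.02999j)
  m=4: -0.29102 - 0.29277j × 0.06376 + 0.02946j = -0.00993 - 0.02724j  (running Σ = -0.02831 + 0.00275j)
  m=5: 0.29802 + 0.06044j × 0.00632 - 0.01052j = 0.00252 - 0.00275j  (running Σ = -0.02579 - 0.00000j)
Total Σ_m = -0.02579 - 0.00000j. Multiply by 1.142397: -0.02946 - 0.00000j. P_5(cos γ) = -0.029459

-0.029459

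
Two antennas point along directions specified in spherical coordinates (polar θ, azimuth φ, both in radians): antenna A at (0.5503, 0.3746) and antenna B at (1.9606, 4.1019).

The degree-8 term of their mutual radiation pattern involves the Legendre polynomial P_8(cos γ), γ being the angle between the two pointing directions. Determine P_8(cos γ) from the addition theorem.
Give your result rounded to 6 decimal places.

Addition theorem: P_8(cos γ) = (4π/17) Σ_m Y*_{lm}(Ω₁) Y_{lm}(Ω₂), m = −8…8:
  term(m=-8) = (-0.000021, 0.000796)   from Y*(Ω₁)=(-0.002853, 0.000416), Y(Ω₂)=(0.047145, -0.272158)
  term(m=-7) = (-0.004904, 0.006980)   from Y*(Ω₁)=(-0.016316, 0.009329), Y(Ω₂)=(0.410865, -0.192909)
  term(m=-6) = (-0.019510, 0.007627)   from Y*(Ω₁)=(-0.047723, 0.059402), Y(Ω₂)=(0.238394, 0.136920)
  term(m=-5) = (0.036510, 0.007899)   from Y*(Ω₁)=(-0.063717, 0.204383), Y(Ω₂)=(-0.015534, -0.173792)
  term(m=-4) = (0.100408, 0.103128)   from Y*(Ω₁)=(0.030049, 0.414332), Y(Ω₂)=(0.265082, -0.223111)
  term(m=-3) = (-0.001429, -0.007580)   from Y*(Ω₁)=(0.216137, 0.450890), Y(Ω₂)=(-0.014906, -0.003976)
  term(m=-2) = (0.026815, -0.063533)   from Y*(Ω₁)=(0.150715, 0.140180), Y(Ω₂)=(-0.114826, -0.314743)
  term(m=-1) = (-0.013770, 0.009135)   from Y*(Ω₁)=(-0.302580, -0.118964), Y(Ω₂)=(0.029137, -0.041645)
  term(m=+0) = (0.106694, 0.000000)   from Y*(Ω₁)=(-0.327857, -0.000000), Y(Ω₂)=(-0.325427, 0.000000)
  term(m=+1) = (-0.013770, -0.009135)   from Y*(Ω₁)=(0.302580, -0.118964), Y(Ω₂)=(-0.029137, -0.041645)
  term(m=+2) = (0.026815, 0.063533)   from Y*(Ω₁)=(0.150715, -0.140180), Y(Ω₂)=(-0.114826, 0.314743)
  term(m=+3) = (-0.001429, 0.007580)   from Y*(Ω₁)=(-0.216137, 0.450890), Y(Ω₂)=(0.014906, -0.003976)
  term(m=+4) = (0.100408, -0.103128)   from Y*(Ω₁)=(0.030049, -0.414332), Y(Ω₂)=(0.265082, 0.223111)
  term(m=+5) = (0.036510, -0.007899)   from Y*(Ω₁)=(0.063717, 0.204383), Y(Ω₂)=(0.015534, -0.173792)
  term(m=+6) = (-0.019510, -0.007627)   from Y*(Ω₁)=(-0.047723, -0.059402), Y(Ω₂)=(0.238394, -0.136920)
  term(m=+7) = (-0.004904, -0.006980)   from Y*(Ω₁)=(0.016316, 0.009329), Y(Ω₂)=(-0.410865, -0.192909)
  term(m=+8) = (-0.000021, -0.000796)   from Y*(Ω₁)=(-0.002853, -0.000416), Y(Ω₂)=(0.047145, 0.272158)
Σ over m = (0.354889, 0.000000); ×(4π/17) → (0.262333, 0.000000). Real part: 0.262333

0.262333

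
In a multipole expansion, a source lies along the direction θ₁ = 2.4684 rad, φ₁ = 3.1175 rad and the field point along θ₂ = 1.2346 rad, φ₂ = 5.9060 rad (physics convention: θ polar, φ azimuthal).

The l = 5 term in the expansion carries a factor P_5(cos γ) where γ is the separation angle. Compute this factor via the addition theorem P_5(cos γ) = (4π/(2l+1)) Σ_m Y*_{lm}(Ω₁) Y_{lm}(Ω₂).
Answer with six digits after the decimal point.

Summing Y*_{l m}(θ₁,φ₁)·Y_{l m}(θ₂,φ₂) over m ∈ [−5, 5]; prefactor 4π/(2·5+1) = 1.142397:
  m=-5: Y*=-0.04341 + 0.00526j  Y=-0.10785 + 0.33083j  product 0.00294 - 0.01493j
  m=-4: Y*=-0.17260 + 0.01669j  Y=0.02385 + 0.38380j  product -0.01052 - 0.06585j
  m=-3: Y*=-0.37644 + 0.02726j  Y=-0.00254 - 0.00540j  product 0.00110 + 0.00196j
  m=-2: Y*=-0.42898 + 0.02069j  Y=-0.24453 - 0.22981j  product 0.10965 + 0.09353j
  m=-1: Y*=-0.05766 + 0.00139j  Y=-0.07728 - 0.03062j  product 0.00450 + 0.00166j
  m=+0: Y*=0.38850 + 0.00000j  Y=0.31359 + 0.00000j  product 0.12183 + 0.00000j
  m=+1: Y*=0.05766 + 0.00139j  Y=0.07728 - 0.03062j  product 0.00450 - 0.00166j
  m=+2: Y*=-0.42898 - 0.02069j  Y=-0.24453 + 0.22981j  product 0.10965 - 0.09353j
  m=+3: Y*=0.37644 + 0.02726j  Y=0.00254 - 0.00540j  product 0.00110 - 0.00196j
  m=+4: Y*=-0.17260 - 0.01669j  Y=0.02385 - 0.38380j  product -0.01052 + 0.06585j
  m=+5: Y*=0.04341 + 0.00526j  Y=0.10785 + 0.33083j  product 0.00294 + 0.01493j
Accumulated sum 0.33719 - 0.00000j; after 4π/(2l+1) scaling, 0.38520 - 0.00000j ⇒ P_5 = 0.385201

0.385201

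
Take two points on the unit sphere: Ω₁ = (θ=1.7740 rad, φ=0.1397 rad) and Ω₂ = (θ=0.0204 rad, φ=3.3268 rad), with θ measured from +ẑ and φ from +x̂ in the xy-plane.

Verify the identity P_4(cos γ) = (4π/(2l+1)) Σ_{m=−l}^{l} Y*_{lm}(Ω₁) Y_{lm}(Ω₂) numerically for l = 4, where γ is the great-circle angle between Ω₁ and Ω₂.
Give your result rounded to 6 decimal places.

Addition theorem: P_4(cos γ) = (4π/9) Σ_m Y*_{lm}(Ω₁) Y_{lm}(Ω₂), m = −4…4:
  m=-4: (0.345279, 0.215896) × (0.000000, -0.000000) = (0.000000, -0.000000)  (running Σ = (0.000000, -0.000000))
  m=-3: (-0.216785, -0.096576) × (-0.000009, 0.000006) = (0.000002, -0.000000)  (running Σ = (0.000003, -0.000000))
  m=-2: (-0.220519, -0.063268) × (0.000778, -0.000302) = (-0.000191, 0.000017)  (running Σ = (-0.000188, 0.000017))
  m=-1: (0.251394, 0.035350) × (-0.037906, 0.007102) = (-0.009780, 0.000445)  (running Σ = (-0.009968, 0.000462))
  m=0: (0.194249, -0.000000) × (0.844524, 0.000000) = (0.164048, 0.000000)  (running Σ = (0.154080, 0.000462))
  m=1: (-0.251394, 0.035350) × (0.037906, 0.007102) = (-0.009780, -0.000445)  (running Σ = (0.144300, 0.000017))
  m=2: (-0.220519, 0.063268) × (0.000778, 0.000302) = (-0.000191, -0.000017)  (running Σ = (0.144109, -0.000000))
  m=3: (0.216785, -0.096576) × (0.000009, 0.000006) = (0.000002, 0.000000)  (running Σ = (0.144111, -0.000000))
  m=4: (0.345279, -0.215896) × (0.000000, 0.000000) = (0.000000, 0.000000)  (running Σ = (0.144111, -0.000000))
Total Σ_m = (0.144111, -0.000000). Multiply by 1.396263: (0.201218, -0.000000). P_4(cos γ) = 0.201218

0.201218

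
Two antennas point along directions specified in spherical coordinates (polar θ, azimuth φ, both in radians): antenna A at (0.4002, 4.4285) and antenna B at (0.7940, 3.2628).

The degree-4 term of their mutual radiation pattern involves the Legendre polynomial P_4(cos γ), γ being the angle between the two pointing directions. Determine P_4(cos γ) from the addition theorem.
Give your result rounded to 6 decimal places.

Term-by-term m-sum for l=4 (normalisation 4π/9 = 1.396263):
  m=-4: Y*=(0.004299, -0.009245)  Y=(0.101280, -0.053351)  product (-0.000058, -0.001166)
  m=-3: Y*=(0.051291, 0.044907)  Y=(-0.297445, 0.113191)  product (-0.020339, -0.007552)
  m=-2: Y*=(-0.211374, 0.134823)  Y=(0.402966, -0.099645)  product (-0.071742, 0.075391)
  m=-1: Y*=(-0.139665, -0.478682)  Y=(-0.103251, 0.012576)  product (0.020441, 0.047668)
  m=+0: Y*=(0.289303, -0.000000)  Y=(-0.348079, 0.000000)  product (-0.100700, 0.000000)
  m=+1: Y*=(0.139665, -0.478682)  Y=(0.103251, 0.012576)  product (0.020441, -0.047668)
  m=+2: Y*=(-0.211374, -0.134823)  Y=(0.402966, 0.099645)  product (-0.071742, -0.075391)
  m=+3: Y*=(-0.051291, 0.044907)  Y=(0.297445, 0.113191)  product (-0.020339, 0.007552)
  m=+4: Y*=(0.004299, 0.009245)  Y=(0.101280, 0.053351)  product (-0.000058, 0.001166)
Total Σ_m = (-0.244098, -0.000000). Multiply by 1.396263: (-0.340825, -0.000000). P_4(cos γ) = -0.340825

-0.340825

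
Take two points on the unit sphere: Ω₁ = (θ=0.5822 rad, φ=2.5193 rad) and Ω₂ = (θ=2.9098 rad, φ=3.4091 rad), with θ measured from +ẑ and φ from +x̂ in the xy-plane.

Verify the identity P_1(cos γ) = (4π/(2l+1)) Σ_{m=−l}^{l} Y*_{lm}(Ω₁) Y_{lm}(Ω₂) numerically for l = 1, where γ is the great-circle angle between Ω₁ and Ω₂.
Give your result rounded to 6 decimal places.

-0.733393

Term-by-term m-sum for l=1 (normalisation 4π/3 = 4.188790):
  term(m=-1) = +0.009493-0.011715i   from Y*(Ω₁)=-0.154363+0.110736i, Y(Ω₂)=-0.076545+0.020979i
  term(m=+0) = -0.194070+0.000000i   from Y*(Ω₁)=+0.408108-0.000000i, Y(Ω₂)=-0.475535+0.000000i
  term(m=+1) = +0.009493+0.011715i   from Y*(Ω₁)=+0.154363+0.110736i, Y(Ω₂)=+0.076545+0.020979i
Σ over m = -0.175085+0.000000i; ×(4π/3) → -0.733393+0.000000i. Real part: -0.733393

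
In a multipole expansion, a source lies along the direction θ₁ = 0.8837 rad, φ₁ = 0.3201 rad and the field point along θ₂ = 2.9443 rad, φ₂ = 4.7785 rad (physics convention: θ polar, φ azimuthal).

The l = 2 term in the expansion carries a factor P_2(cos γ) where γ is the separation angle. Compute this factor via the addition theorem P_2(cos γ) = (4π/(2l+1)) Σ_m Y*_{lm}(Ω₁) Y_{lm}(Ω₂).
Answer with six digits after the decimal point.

0.153532

Term-by-term m-sum for l=2 (normalisation 4π/5 = 2.513274):
  term(m=-2) = -0.00299 - 0.00167j   from Y*(Ω₁)=0.18515 + 0.13791j, Y(Ω₂)=-0.01471 + 0.00196j
  term(m=-1) = 0.01413 - 0.05445j   from Y*(Ω₁)=0.35959 + 0.11920j, Y(Ω₂)=-0.00981 - 0.14817j
  term(m=+0) = 0.03881 + 0.00000j   from Y*(Ω₁)=0.06528 + 0.00000j, Y(Ω₂)=0.59443 + 0.00000j
  term(m=+1) = 0.01413 + 0.05445j   from Y*(Ω₁)=-0.35959 + 0.11920j, Y(Ω₂)=0.00981 - 0.14817j
  term(m=+2) = -0.00299 + 0.00167j   from Y*(Ω₁)=0.18515 - 0.13791j, Y(Ω₂)=-0.01471 - 0.00196j
Total Σ_m = 0.06109 + 0.00000j. Multiply by 2.513274: 0.15353 + 0.00000j. P_2(cos γ) = 0.153532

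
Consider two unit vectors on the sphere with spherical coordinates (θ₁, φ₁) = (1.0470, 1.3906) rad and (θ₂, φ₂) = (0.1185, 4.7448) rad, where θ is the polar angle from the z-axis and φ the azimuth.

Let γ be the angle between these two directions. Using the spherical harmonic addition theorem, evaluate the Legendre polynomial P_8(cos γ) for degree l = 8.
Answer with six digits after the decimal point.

Expand P_8 via completeness: Σ_{m} conj(Y_{8,m}) at Ω₁ times Y_{8,m} at Ω₂ —
  m=-8: Y*=0.02100 - 0.16158j  Y=0.00000 - 0.00000j  product -0.00000 - 0.00000j
  m=-7: Y*=-0.35858 - 0.11463j  Y=-0.00000 - 0.00000j  product -0.00000 + 0.00000j
  m=-6: Y*=-0.20543 + 0.38549j  Y=-0.00001 + 0.00000j  product 0.00000 - 0.00001j
  m=-5: Y*=0.11682 + 0.09252j  Y=0.00004 + 0.00022j  product -0.00002 + 0.00003j
  m=-4: Y*=-0.20525 + 0.18031j  Y=0.00253 - 0.00033j  product -0.00046 + 0.00052j
  m=-3: Y*=0.15527 + 0.25869j  Y=-0.00213 - 0.02180j  product 0.00531 - 0.00393j
  m=-2: Y*=-0.12332 + 0.04647j  Y=-0.13314 + 0.00864j  product 0.01602 - 0.00725j
  m=-1: Y*=0.05903 + 0.32402j  Y=0.01667 + 0.51423j  product -0.16564 + 0.03576j
  m=+0: Y*=-0.08510 + 0.00000j  Y=0.88702 + 0.00000j  product -0.07548 + 0.00000j
  m=+1: Y*=-0.05903 + 0.32402j  Y=-0.01667 + 0.51423j  product -0.16564 - 0.03576j
  m=+2: Y*=-0.12332 - 0.04647j  Y=-0.13314 - 0.00864j  product 0.01602 + 0.00725j
  m=+3: Y*=-0.15527 + 0.25869j  Y=0.00213 - 0.02180j  product 0.00531 + 0.00393j
  m=+4: Y*=-0.20525 - 0.18031j  Y=0.00253 + 0.00033j  product -0.00046 - 0.00052j
  m=+5: Y*=-0.11682 + 0.09252j  Y=-0.00004 + 0.00022j  product -0.00002 - 0.00003j
  m=+6: Y*=-0.20543 - 0.38549j  Y=-0.00001 - 0.00000j  product 0.00000 + 0.00001j
  m=+7: Y*=0.35858 - 0.11463j  Y=0.00000 - 0.00000j  product -0.00000 - 0.00000j
  m=+8: Y*=0.02100 + 0.16158j  Y=0.00000 + 0.00000j  product -0.00000 + 0.00000j
Accumulated sum -0.36506 + 0.00000j; after 4π/(2l+1) scaling, -0.26985 + 0.00000j ⇒ P_8 = -0.269851

-0.269851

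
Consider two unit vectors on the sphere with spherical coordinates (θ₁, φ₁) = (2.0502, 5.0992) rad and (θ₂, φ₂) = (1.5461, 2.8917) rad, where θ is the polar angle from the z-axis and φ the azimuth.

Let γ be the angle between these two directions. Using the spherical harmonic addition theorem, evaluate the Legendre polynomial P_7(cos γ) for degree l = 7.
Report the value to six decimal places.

Term-by-term m-sum for l=7 (normalisation 4π/15 = 0.837758):
  term(m=-7) = (-0.104507, 0.027294)   from Y*(Ω₁)=(-0.091009, -0.196408), Y(Ω₂)=(0.088571, -0.491049)
  term(m=-6) = (-0.015116, -0.012189)   from Y*(Ω₁)=(-0.287030, 0.308062), Y(Ω₂)=(0.003292, 0.045999)
  term(m=-5) = (-0.005428, 0.129383)   from Y*(Ω₁)=(0.333034, 0.126595), Y(Ω₂)=(0.114794, 0.344861)
  term(m=-4) = (0.002204, -0.001491)   from Y*(Ω₁)=(0.001157, 0.049124), Y(Ω₂)=(-0.029280, -0.045558)
  term(m=-3) = (-0.108925, -0.038447)   from Y*(Ω₁)=(0.323764, -0.140858), Y(Ω₂)=(-0.239446, -0.222923)
  term(m=-2) = (-0.001853, -0.006045)   from Y*(Ω₁)=(-0.078443, -0.076617), Y(Ω₂)=(0.050607, 0.027633)
  term(m=-1) = (0.057640, -0.077951)   from Y*(Ω₁)=(0.116461, -0.285912), Y(Ω₂)=(0.304274, 0.077659)
  term(m=+0) = (0.008837, 0.000000)   from Y*(Ω₁)=(-0.150568, -0.000000), Y(Ω₂)=(-0.058694, 0.000000)
  term(m=+1) = (0.057640, 0.077951)   from Y*(Ω₁)=(-0.116461, -0.285912), Y(Ω₂)=(-0.304274, 0.077659)
  term(m=+2) = (-0.001853, 0.006045)   from Y*(Ω₁)=(-0.078443, 0.076617), Y(Ω₂)=(0.050607, -0.027633)
  term(m=+3) = (-0.108925, 0.038447)   from Y*(Ω₁)=(-0.323764, -0.140858), Y(Ω₂)=(0.239446, -0.222923)
  term(m=+4) = (0.002204, 0.001491)   from Y*(Ω₁)=(0.001157, -0.049124), Y(Ω₂)=(-0.029280, 0.045558)
  term(m=+5) = (-0.005428, -0.129383)   from Y*(Ω₁)=(-0.333034, 0.126595), Y(Ω₂)=(-0.114794, 0.344861)
  term(m=+6) = (-0.015116, 0.012189)   from Y*(Ω₁)=(-0.287030, -0.308062), Y(Ω₂)=(0.003292, -0.045999)
  term(m=+7) = (-0.104507, -0.027294)   from Y*(Ω₁)=(0.091009, -0.196408), Y(Ω₂)=(-0.088571, -0.491049)
Total Σ_m = (-0.343129, 0.000000). Multiply by 0.837758: (-0.287459, 0.000000). P_7(cos γ) = -0.287459

-0.287459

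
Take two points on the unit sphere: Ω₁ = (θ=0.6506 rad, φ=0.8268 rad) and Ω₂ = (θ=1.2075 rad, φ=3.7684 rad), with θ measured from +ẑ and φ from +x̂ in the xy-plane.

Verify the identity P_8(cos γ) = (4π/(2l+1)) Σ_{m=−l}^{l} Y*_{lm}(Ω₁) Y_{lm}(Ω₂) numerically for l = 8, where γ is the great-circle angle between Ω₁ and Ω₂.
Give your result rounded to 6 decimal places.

-0.195143

Addition theorem: P_8(cos γ) = (4π/17) Σ_m Y*_{lm}(Ω₁) Y_{lm}(Ω₂), m = −8…8:
  term(m=-8) = (-0.000082, 0.002802)   from Y*(Ω₁)=(0.008826, 0.003035), Y(Ω₂)=(0.089360, 0.286773)
  term(m=-7) = (-0.003809, -0.022077)   from Y*(Ω₁)=(0.043146, -0.023324), Y(Ω₂)=(0.145738, -0.432898)
  term(m=-6) = (0.012846, 0.033036)   from Y*(Ω₁)=(0.038819, -0.153043), Y(Ω₂)=(-0.182812, 0.130305)
  term(m=-5) = (0.042214, 0.065739)   from Y*(Ω₁)=(-0.187314, -0.286910), Y(Ω₂)=(-0.228003, -0.001723)
  term(m=-4) = (-0.108206, -0.111407)   from Y*(Ω₁)=(-0.475767, -0.079519), Y(Ω₂)=(0.259328, 0.190819)
  term(m=-3) = (-0.023774, -0.016264)   from Y*(Ω₁)=(-0.264823, 0.206037), Y(Ω₂)=(0.026158, 0.081766)
  term(m=-2) = (-0.040970, -0.017321)   from Y*(Ω₁)=(0.011112, -0.133889), Y(Ω₂)=(0.103263, -0.314573)
  term(m=-1) = (-0.009320, -0.001889)   from Y*(Ω₁)=(-0.277796, -0.301806), Y(Ω₂)=(0.018775, -0.013598)
  term(m=+0) = (-0.001790, 0.000000)   from Y*(Ω₁)=(0.005448, -0.000000), Y(Ω₂)=(-0.328534, 0.000000)
  term(m=+1) = (-0.009320, 0.001889)   from Y*(Ω₁)=(0.277796, -0.301806), Y(Ω₂)=(-0.018775, -0.013598)
  term(m=+2) = (-0.040970, 0.017321)   from Y*(Ω₁)=(0.011112, 0.133889), Y(Ω₂)=(0.103263, 0.314573)
  term(m=+3) = (-0.023774, 0.016264)   from Y*(Ω₁)=(0.264823, 0.206037), Y(Ω₂)=(-0.026158, 0.081766)
  term(m=+4) = (-0.108206, 0.111407)   from Y*(Ω₁)=(-0.475767, 0.079519), Y(Ω₂)=(0.259328, -0.190819)
  term(m=+5) = (0.042214, -0.065739)   from Y*(Ω₁)=(0.187314, -0.286910), Y(Ω₂)=(0.228003, -0.001723)
  term(m=+6) = (0.012846, -0.033036)   from Y*(Ω₁)=(0.038819, 0.153043), Y(Ω₂)=(-0.182812, -0.130305)
  term(m=+7) = (-0.003809, 0.022077)   from Y*(Ω₁)=(-0.043146, -0.023324), Y(Ω₂)=(-0.145738, -0.432898)
  term(m=+8) = (-0.000082, -0.002802)   from Y*(Ω₁)=(0.008826, -0.003035), Y(Ω₂)=(0.089360, -0.286773)
Accumulated sum (-0.263992, -0.000000); after 4π/(2l+1) scaling, (-0.195143, -0.000000) ⇒ P_8 = -0.195143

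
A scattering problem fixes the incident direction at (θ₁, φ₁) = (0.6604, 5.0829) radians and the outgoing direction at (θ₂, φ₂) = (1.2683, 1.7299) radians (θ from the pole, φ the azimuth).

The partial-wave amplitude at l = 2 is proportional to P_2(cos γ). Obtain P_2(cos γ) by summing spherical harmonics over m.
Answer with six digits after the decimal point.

-0.329369

Expand P_2 via completeness: Σ_{m} conj(Y_{2,m}) at Ω₁ times Y_{2,m} at Ω₂ —
  [-2]  conj(Y_{2,-2})(Ω₁) = (-0.107240, -0.098121) ; Y_{2,-2}(Ω₂) = (-0.334323, 0.110126) ; Δ = (0.046658, 0.020994)
  [-1]  conj(Y_{2,-1})(Ω₁) = (0.135519, -0.348869) ; Y_{2,-1}(Ω₂) = (-0.034807, -0.216921) ; Δ = (-0.080394, -0.017254)
  [+0]  conj(Y_{2,0})(Ω₁) = (0.274738, -0.000000) ; Y_{2,0}(Ω₂) = (-0.231422, 0.000000) ; Δ = (-0.063580, 0.000000)
  [+1]  conj(Y_{2,1})(Ω₁) = (-0.135519, -0.348869) ; Y_{2,1}(Ω₂) = (0.034807, -0.216921) ; Δ = (-0.080394, 0.017254)
  [+2]  conj(Y_{2,2})(Ω₁) = (-0.107240, 0.098121) ; Y_{2,2}(Ω₂) = (-0.334323, -0.110126) ; Δ = (0.046658, -0.020994)
Accumulated sum (-0.131052, 0.000000); after 4π/(2l+1) scaling, (-0.329369, 0.000000) ⇒ P_2 = -0.329369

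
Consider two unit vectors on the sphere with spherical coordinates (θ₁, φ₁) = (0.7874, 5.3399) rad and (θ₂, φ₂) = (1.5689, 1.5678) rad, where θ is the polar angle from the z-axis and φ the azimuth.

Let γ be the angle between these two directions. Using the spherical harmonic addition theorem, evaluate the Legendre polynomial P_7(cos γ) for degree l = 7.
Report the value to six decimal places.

-0.317730

Summing Y*_{l m}(θ₁,φ₁)·Y_{l m}(θ₂,φ₂) over m ∈ [−7, 7]; prefactor 4π/(2·7+1) = 0.837758:
  term(m=-7) = 0.00660 + 0.02142j   from Y*(Ω₁)=0.04255 - 0.01409j, Y(Ω₂)=-0.01049 + 0.49992j
  term(m=-6) = -0.00047 - 0.00035j   from Y*(Ω₁)=0.13561 + 0.09752j, Y(Ω₂)=-0.00355 - 0.00006j
  term(m=-5) = -0.13158 - 0.00144j   from Y*(Ω₁)=0.00145 + 0.35863j, Y(Ω₂)=-0.00550 + 0.36687j
  term(m=-4) = 0.00154 - 0.00110j   from Y*(Ω₁)=-0.36593 + 0.26767j, Y(Ω₂)=-0.00417 - 0.00005j
  term(m=-3) = 0.02304 - 0.06936j   from Y*(Ω₁)=-0.20960 - 0.06754j, Y(Ω₂)=-0.00298 + 0.33186j
  term(m=-2) = -0.00032 - 0.00101j   from Y*(Ω₁)=0.07428 + 0.22737j, Y(Ω₂)=-0.00445 - 0.00003j
  term(m=-1) = -0.08811 - 0.06431j   from Y*(Ω₁)=-0.20056 + 0.27651j, Y(Ω₂)=-0.00096 + 0.31934j
  term(m=+0) = -0.00065 + 0.00000j   from Y*(Ω₁)=0.14396 + 0.00000j, Y(Ω₂)=-0.00453 + 0.00000j
  term(m=+1) = -0.08811 + 0.06431j   from Y*(Ω₁)=0.20056 + 0.27651j, Y(Ω₂)=0.00096 + 0.31934j
  term(m=+2) = -0.00032 + 0.00101j   from Y*(Ω₁)=0.07428 - 0.22737j, Y(Ω₂)=-0.00445 + 0.00003j
  term(m=+3) = 0.02304 + 0.06936j   from Y*(Ω₁)=0.20960 - 0.06754j, Y(Ω₂)=0.00298 + 0.33186j
  term(m=+4) = 0.00154 + 0.00110j   from Y*(Ω₁)=-0.36593 - 0.26767j, Y(Ω₂)=-0.00417 + 0.00005j
  term(m=+5) = -0.13158 + 0.00144j   from Y*(Ω₁)=-0.00145 + 0.35863j, Y(Ω₂)=0.00550 + 0.36687j
  term(m=+6) = -0.00047 + 0.00035j   from Y*(Ω₁)=0.13561 - 0.09752j, Y(Ω₂)=-0.00355 + 0.00006j
  term(m=+7) = 0.00660 - 0.02142j   from Y*(Ω₁)=-0.04255 - 0.01409j, Y(Ω₂)=0.01049 + 0.49992j
Accumulated sum -0.37926 + 0.00000j; after 4π/(2l+1) scaling, -0.31773 + 0.00000j ⇒ P_7 = -0.317730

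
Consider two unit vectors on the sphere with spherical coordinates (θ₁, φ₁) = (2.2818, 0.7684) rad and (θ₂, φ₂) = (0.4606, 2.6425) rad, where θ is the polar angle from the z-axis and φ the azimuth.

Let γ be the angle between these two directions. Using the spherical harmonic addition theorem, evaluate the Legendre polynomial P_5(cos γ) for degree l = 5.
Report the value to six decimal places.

Expand P_5 via completeness: Σ_{m} conj(Y_{5,m}) at Ω₁ times Y_{5,m} at Ω₂ —
  [-5]  conj(Y_{5,-5})(Ω₁) = -0.08863 - 0.07471j ; Y_{5,-5}(Ω₂) = 0.00643 - 0.00485j ; Δ = -0.00093 - 0.00005j
  [-4]  conj(Y_{5,-4})(Ω₁) = 0.31498 - 0.02145j ; Y_{5,-4}(Ω₂) = -0.02119 + 0.04674j ; Δ = -0.00567 + 0.01518j
  [-3]  conj(Y_{5,-3})(Ω₁) = -0.28570 + 0.31643j ; Y_{5,-3}(Ω₂) = -0.01388 - 0.18851j ; Δ = 0.06362 + 0.04946j
  [-2]  conj(Y_{5,-2})(Ω₁) = -0.00599 - 0.17619j ; Y_{5,-2}(Ω₂) = 0.22871 + 0.35477j ; Δ = 0.06114 - 0.04242j
  [-1]  conj(Y_{5,-1})(Ω₁) = -0.20127 - 0.19454j ; Y_{5,-1}(Ω₂) = -0.41096 - 0.22402j ; Δ = 0.03913 + 0.12504j
  [+0]  conj(Y_{5,0})(Ω₁) = 0.25835 + 0.00000j ; Y_{5,0}(Ω₂) = -0.06335 + 0.00000j ; Δ = -0.01637 + 0.00000j
  [+1]  conj(Y_{5,1})(Ω₁) = 0.20127 - 0.19454j ; Y_{5,1}(Ω₂) = 0.41096 - 0.22402j ; Δ = 0.03913 - 0.12504j
  [+2]  conj(Y_{5,2})(Ω₁) = -0.00599 + 0.17619j ; Y_{5,2}(Ω₂) = 0.22871 - 0.35477j ; Δ = 0.06114 + 0.04242j
  [+3]  conj(Y_{5,3})(Ω₁) = 0.28570 + 0.31643j ; Y_{5,3}(Ω₂) = 0.01388 - 0.18851j ; Δ = 0.06362 - 0.04946j
  [+4]  conj(Y_{5,4})(Ω₁) = 0.31498 + 0.02145j ; Y_{5,4}(Ω₂) = -0.02119 - 0.04674j ; Δ = -0.00567 - 0.01518j
  [+5]  conj(Y_{5,5})(Ω₁) = 0.08863 - 0.07471j ; Y_{5,5}(Ω₂) = -0.00643 - 0.00485j ; Δ = -0.00093 + 0.00005j
Total Σ_m = 0.29820 + 0.00000j. Multiply by 1.142397: 0.34066 + 0.00000j. P_5(cos γ) = 0.340663

0.340663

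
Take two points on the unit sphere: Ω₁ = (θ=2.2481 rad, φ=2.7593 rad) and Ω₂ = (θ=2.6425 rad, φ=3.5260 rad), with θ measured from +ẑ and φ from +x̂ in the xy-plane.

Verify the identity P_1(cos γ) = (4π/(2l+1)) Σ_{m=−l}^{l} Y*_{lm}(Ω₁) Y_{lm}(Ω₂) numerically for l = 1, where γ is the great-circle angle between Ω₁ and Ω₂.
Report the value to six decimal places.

Expand P_1 via completeness: Σ_{m} conj(Y_{1,m}) at Ω₁ times Y_{1,m} at Ω₂ —
  term(m=-1) = (0.032064, -0.030887)   from Y*(Ω₁)=(-0.249796, 0.100436), Y(Ω₂)=(-0.153295, 0.062013)
  term(m=+0) = (0.131362, 0.000000)   from Y*(Ω₁)=(-0.306204, -0.000000), Y(Ω₂)=(-0.429001, 0.000000)
  term(m=+1) = (0.032064, 0.030887)   from Y*(Ω₁)=(0.249796, 0.100436), Y(Ω₂)=(0.153295, 0.062013)
Total Σ_m = (0.195491, 0.000000). Multiply by 4.188790: (0.818869, 0.000000). P_1(cos γ) = 0.818869

0.818869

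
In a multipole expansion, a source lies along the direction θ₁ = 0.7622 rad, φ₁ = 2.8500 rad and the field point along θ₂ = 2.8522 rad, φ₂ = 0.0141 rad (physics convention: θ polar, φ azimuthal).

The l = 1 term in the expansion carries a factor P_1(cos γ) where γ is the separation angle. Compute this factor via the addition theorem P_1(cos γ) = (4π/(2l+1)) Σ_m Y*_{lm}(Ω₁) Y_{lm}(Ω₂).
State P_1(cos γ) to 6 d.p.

-0.881158

Summing Y*_{l m}(θ₁,φ₁)·Y_{l m}(θ₂,φ₂) over m ∈ [−1, 1]; prefactor 4π/(2·1+1) = 4.188790:
  term(m=-1) = -0.02243 + 0.00708j   from Y*(Ω₁)=-0.22850 + 0.06858j, Y(Ω₂)=0.09858 - 0.00139j
  term(m=+0) = -0.16550 + 0.00000j   from Y*(Ω₁)=0.35342 + 0.00000j, Y(Ω₂)=-0.46829 + 0.00000j
  term(m=+1) = -0.02243 - 0.00708j   from Y*(Ω₁)=0.22850 + 0.06858j, Y(Ω₂)=-0.09858 - 0.00139j
Accumulated sum -0.21036 + 0.00000j; after 4π/(2l+1) scaling, -0.88116 + 0.00000j ⇒ P_1 = -0.881158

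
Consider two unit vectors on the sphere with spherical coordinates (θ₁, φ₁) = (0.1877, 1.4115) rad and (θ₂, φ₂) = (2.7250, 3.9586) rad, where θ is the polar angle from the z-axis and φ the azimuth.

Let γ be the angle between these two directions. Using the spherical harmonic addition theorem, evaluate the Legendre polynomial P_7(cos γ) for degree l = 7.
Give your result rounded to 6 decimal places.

-0.165389

Addition theorem: P_7(cos γ) = (4π/15) Σ_m Y*_{lm}(Ω₁) Y_{lm}(Ω₂), m = −7…7:
  [-7]  conj(Y_{7,-7})(Ω₁) = -0.000004-0.000002i ; Y_{7,-7}(Ω₂) = -0.000751-0.000475i ; Δ = +0.000000+0.000000i
  [-6]  conj(Y_{7,-6})(Ω₁) = -0.000045+0.000063i ; Y_{7,-6}(Ω₂) = -0.001416-0.007376i ; Δ = +0.000001+0.000000i
  [-5]  conj(Y_{7,-5})(Ω₁) = +0.000685+0.000670i ; Y_{7,-5}(Ω₂) = +0.023066-0.031813i ; Δ = +0.000037-0.000006i
  [-4]  conj(Y_{7,-4})(Ω₁) = +0.006708-0.004965i ; Y_{7,-4}(Ω₂) = +0.140494-0.017859i ; Δ = +0.000854-0.000817i
  [-3]  conj(Y_{7,-3})(Ω₁) = -0.023972-0.046284i ; Y_{7,-3}(Ω₂) = +0.270167+0.223238i ; Δ = +0.003856-0.017856i
  [-2]  conj(Y_{7,-2})(Ω₁) = -0.213707+0.070487i ; Y_{7,-2}(Ω₂) = +0.034065+0.538123i ; Δ = -0.045210-0.112600i
  [-1]  conj(Y_{7,-1})(Ω₁) = +0.094342+0.587224i ; Y_{7,-1}(Ω₂) = -0.223159+0.237732i ; Δ = -0.160655-0.108616i
  [+0]  conj(Y_{7,0})(Ω₁) = +0.615910-0.000000i ; Y_{7,0}(Ω₂) = +0.332546+0.000000i ; Δ = +0.204818+0.000000i
  [+1]  conj(Y_{7,1})(Ω₁) = -0.094342+0.587224i ; Y_{7,1}(Ω₂) = +0.223159+0.237732i ; Δ = -0.160655+0.108616i
  [+2]  conj(Y_{7,2})(Ω₁) = -0.213707-0.070487i ; Y_{7,2}(Ω₂) = +0.034065-0.538123i ; Δ = -0.045210+0.112600i
  [+3]  conj(Y_{7,3})(Ω₁) = +0.023972-0.046284i ; Y_{7,3}(Ω₂) = -0.270167+0.223238i ; Δ = +0.003856+0.017856i
  [+4]  conj(Y_{7,4})(Ω₁) = +0.006708+0.004965i ; Y_{7,4}(Ω₂) = +0.140494+0.017859i ; Δ = +0.000854+0.000817i
  [+5]  conj(Y_{7,5})(Ω₁) = -0.000685+0.000670i ; Y_{7,5}(Ω₂) = -0.023066-0.031813i ; Δ = +0.000037+0.000006i
  [+6]  conj(Y_{7,6})(Ω₁) = -0.000045-0.000063i ; Y_{7,6}(Ω₂) = -0.001416+0.007376i ; Δ = +0.000001-0.000000i
  [+7]  conj(Y_{7,7})(Ω₁) = +0.000004-0.000002i ; Y_{7,7}(Ω₂) = +0.000751-0.000475i ; Δ = +0.000000-0.000000i
Total Σ_m = -0.197418+0.000000i. Multiply by 0.837758: -0.165389+0.000000i. P_7(cos γ) = -0.165389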